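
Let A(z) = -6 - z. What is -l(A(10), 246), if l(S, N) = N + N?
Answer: -492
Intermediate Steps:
l(S, N) = 2*N
-l(A(10), 246) = -2*246 = -1*492 = -492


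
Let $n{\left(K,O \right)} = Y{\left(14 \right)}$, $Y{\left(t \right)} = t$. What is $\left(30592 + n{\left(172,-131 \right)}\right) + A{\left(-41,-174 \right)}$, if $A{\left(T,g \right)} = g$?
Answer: $30432$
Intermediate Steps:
$n{\left(K,O \right)} = 14$
$\left(30592 + n{\left(172,-131 \right)}\right) + A{\left(-41,-174 \right)} = \left(30592 + 14\right) - 174 = 30606 - 174 = 30432$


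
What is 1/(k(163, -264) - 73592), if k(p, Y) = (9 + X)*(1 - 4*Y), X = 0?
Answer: -1/64079 ≈ -1.5606e-5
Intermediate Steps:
k(p, Y) = 9 - 36*Y (k(p, Y) = (9 + 0)*(1 - 4*Y) = 9*(1 - 4*Y) = 9 - 36*Y)
1/(k(163, -264) - 73592) = 1/((9 - 36*(-264)) - 73592) = 1/((9 + 9504) - 73592) = 1/(9513 - 73592) = 1/(-64079) = -1/64079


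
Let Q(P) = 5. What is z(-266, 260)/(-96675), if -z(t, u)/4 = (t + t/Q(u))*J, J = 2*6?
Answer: -25536/161125 ≈ -0.15849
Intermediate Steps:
J = 12
z(t, u) = -288*t/5 (z(t, u) = -4*(t + t/5)*12 = -4*6*t/5*12 = -288*t/5)
z(-266, 260)/(-96675) = -288/5*(-266)/(-96675) = (76608/5)*(-1/96675) = -25536/161125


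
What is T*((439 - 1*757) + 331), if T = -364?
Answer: -4732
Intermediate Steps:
T*((439 - 1*757) + 331) = -364*((439 - 1*757) + 331) = -364*((439 - 757) + 331) = -364*(-318 + 331) = -364*13 = -4732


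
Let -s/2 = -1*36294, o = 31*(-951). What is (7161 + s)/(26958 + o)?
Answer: -26583/841 ≈ -31.609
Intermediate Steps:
o = -29481
s = 72588 (s = -(-2)*36294 = -2*(-36294) = 72588)
(7161 + s)/(26958 + o) = (7161 + 72588)/(26958 - 29481) = 79749/(-2523) = 79749*(-1/2523) = -26583/841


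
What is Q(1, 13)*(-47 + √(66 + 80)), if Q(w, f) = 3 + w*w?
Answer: -188 + 4*√146 ≈ -139.67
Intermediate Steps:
Q(w, f) = 3 + w²
Q(1, 13)*(-47 + √(66 + 80)) = (3 + 1²)*(-47 + √(66 + 80)) = (3 + 1)*(-47 + √146) = 4*(-47 + √146) = -188 + 4*√146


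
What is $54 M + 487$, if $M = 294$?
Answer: $16363$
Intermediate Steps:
$54 M + 487 = 54 \cdot 294 + 487 = 15876 + 487 = 16363$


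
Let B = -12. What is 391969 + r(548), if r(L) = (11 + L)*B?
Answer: 385261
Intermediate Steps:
r(L) = -132 - 12*L (r(L) = (11 + L)*(-12) = -132 - 12*L)
391969 + r(548) = 391969 + (-132 - 12*548) = 391969 + (-132 - 6576) = 391969 - 6708 = 385261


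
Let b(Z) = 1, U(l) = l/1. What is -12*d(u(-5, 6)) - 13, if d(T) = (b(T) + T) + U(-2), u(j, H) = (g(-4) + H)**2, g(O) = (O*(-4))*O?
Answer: -40369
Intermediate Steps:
U(l) = l (U(l) = l*1 = l)
g(O) = -4*O**2 (g(O) = (-4*O)*O = -4*O**2)
u(j, H) = (-64 + H)**2 (u(j, H) = (-4*(-4)**2 + H)**2 = (-4*16 + H)**2 = (-64 + H)**2)
d(T) = -1 + T (d(T) = (1 + T) - 2 = -1 + T)
-12*d(u(-5, 6)) - 13 = -12*(-1 + (-64 + 6)**2) - 13 = -12*(-1 + (-58)**2) - 13 = -12*(-1 + 3364) - 13 = -12*3363 - 13 = -40356 - 13 = -40369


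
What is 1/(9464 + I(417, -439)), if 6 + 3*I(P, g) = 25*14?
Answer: 3/28736 ≈ 0.00010440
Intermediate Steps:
I(P, g) = 344/3 (I(P, g) = -2 + (25*14)/3 = -2 + (1/3)*350 = -2 + 350/3 = 344/3)
1/(9464 + I(417, -439)) = 1/(9464 + 344/3) = 1/(28736/3) = 3/28736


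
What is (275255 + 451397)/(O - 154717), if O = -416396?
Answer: -726652/571113 ≈ -1.2723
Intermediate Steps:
(275255 + 451397)/(O - 154717) = (275255 + 451397)/(-416396 - 154717) = 726652/(-571113) = 726652*(-1/571113) = -726652/571113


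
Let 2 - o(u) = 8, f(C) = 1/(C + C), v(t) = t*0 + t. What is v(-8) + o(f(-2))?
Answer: -14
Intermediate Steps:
v(t) = t (v(t) = 0 + t = t)
f(C) = 1/(2*C)
o(u) = -6 (o(u) = 2 - 1*8 = 2 - 8 = -6)
v(-8) + o(f(-2)) = -8 - 6 = -14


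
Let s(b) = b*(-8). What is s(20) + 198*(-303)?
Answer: -60154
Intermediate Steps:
s(b) = -8*b
s(20) + 198*(-303) = -8*20 + 198*(-303) = -160 - 59994 = -60154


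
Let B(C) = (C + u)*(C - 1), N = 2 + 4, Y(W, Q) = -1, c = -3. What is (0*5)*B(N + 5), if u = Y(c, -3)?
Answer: 0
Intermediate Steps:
N = 6
u = -1
B(C) = (-1 + C)² (B(C) = (C - 1)*(C - 1) = (-1 + C)*(-1 + C) = (-1 + C)²)
(0*5)*B(N + 5) = (0*5)*(1 + (6 + 5)² - 2*(6 + 5)) = 0*(1 + 11² - 2*11) = 0*(1 + 121 - 22) = 0*100 = 0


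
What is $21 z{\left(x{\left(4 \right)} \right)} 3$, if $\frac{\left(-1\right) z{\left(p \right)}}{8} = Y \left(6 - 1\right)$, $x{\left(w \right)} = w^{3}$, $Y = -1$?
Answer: $2520$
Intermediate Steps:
$z{\left(p \right)} = 40$ ($z{\left(p \right)} = - 8 \left(- (6 - 1)\right) = - 8 \left(\left(-1\right) 5\right) = \left(-8\right) \left(-5\right) = 40$)
$21 z{\left(x{\left(4 \right)} \right)} 3 = 21 \cdot 40 \cdot 3 = 840 \cdot 3 = 2520$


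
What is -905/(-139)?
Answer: 905/139 ≈ 6.5108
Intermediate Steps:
-905/(-139) = -905*(-1)/139 = -5*(-181/139) = 905/139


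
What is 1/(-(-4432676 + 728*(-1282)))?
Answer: 1/5365972 ≈ 1.8636e-7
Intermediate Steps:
1/(-(-4432676 + 728*(-1282))) = 1/(-(-4432676 - 933296)) = 1/(-1*(-5365972)) = 1/5365972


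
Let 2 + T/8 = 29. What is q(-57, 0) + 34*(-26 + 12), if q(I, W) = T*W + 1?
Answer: -475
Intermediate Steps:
T = 216 (T = -16 + 8*29 = -16 + 232 = 216)
q(I, W) = 1 + 216*W (q(I, W) = 216*W + 1 = 1 + 216*W)
q(-57, 0) + 34*(-26 + 12) = (1 + 216*0) + 34*(-26 + 12) = (1 + 0) + 34*(-14) = 1 - 476 = -475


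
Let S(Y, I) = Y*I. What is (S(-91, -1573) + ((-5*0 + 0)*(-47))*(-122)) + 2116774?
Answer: 2259917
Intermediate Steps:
S(Y, I) = I*Y
(S(-91, -1573) + ((-5*0 + 0)*(-47))*(-122)) + 2116774 = (-1573*(-91) + ((-5*0 + 0)*(-47))*(-122)) + 2116774 = (143143 + ((0 + 0)*(-47))*(-122)) + 2116774 = (143143 + (0*(-47))*(-122)) + 2116774 = (143143 + 0*(-122)) + 2116774 = (143143 + 0) + 2116774 = 143143 + 2116774 = 2259917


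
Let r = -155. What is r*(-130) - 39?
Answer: 20111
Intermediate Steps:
r*(-130) - 39 = -155*(-130) - 39 = 20150 - 39 = 20111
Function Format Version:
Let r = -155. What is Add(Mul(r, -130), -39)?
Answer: 20111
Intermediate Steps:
Add(Mul(r, -130), -39) = Add(Mul(-155, -130), -39) = Add(20150, -39) = 20111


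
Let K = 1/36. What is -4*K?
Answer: -⅑ ≈ -0.11111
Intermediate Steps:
K = 1/36 ≈ 0.027778
-4*K = -4*1/36 = -⅑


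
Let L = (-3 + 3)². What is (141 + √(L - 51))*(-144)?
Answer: -20304 - 144*I*√51 ≈ -20304.0 - 1028.4*I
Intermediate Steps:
L = 0 (L = 0² = 0)
(141 + √(L - 51))*(-144) = (141 + √(0 - 51))*(-144) = (141 + √(-51))*(-144) = (141 + I*√51)*(-144) = -20304 - 144*I*√51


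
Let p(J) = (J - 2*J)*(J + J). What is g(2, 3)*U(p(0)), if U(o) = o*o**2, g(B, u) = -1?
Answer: 0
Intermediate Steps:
p(J) = -2*J**2 (p(J) = (-J)*(2*J) = -2*J**2)
U(o) = o**3
g(2, 3)*U(p(0)) = -(-2*0**2)**3 = -(-2*0)**3 = -1*0**3 = -1*0 = 0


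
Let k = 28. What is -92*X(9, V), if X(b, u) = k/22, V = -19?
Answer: -1288/11 ≈ -117.09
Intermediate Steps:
X(b, u) = 14/11 (X(b, u) = 28/22 = 28*(1/22) = 14/11)
-92*X(9, V) = -92*14/11 = -1288/11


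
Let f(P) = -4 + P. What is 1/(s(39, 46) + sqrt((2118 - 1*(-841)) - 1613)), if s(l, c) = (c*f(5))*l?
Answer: 897/1608545 - sqrt(1346)/3217090 ≈ 0.00054624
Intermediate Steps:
s(l, c) = c*l (s(l, c) = (c*(-4 + 5))*l = (c*1)*l = c*l)
1/(s(39, 46) + sqrt((2118 - 1*(-841)) - 1613)) = 1/(46*39 + sqrt((2118 - 1*(-841)) - 1613)) = 1/(1794 + sqrt((2118 + 841) - 1613)) = 1/(1794 + sqrt(2959 - 1613)) = 1/(1794 + sqrt(1346))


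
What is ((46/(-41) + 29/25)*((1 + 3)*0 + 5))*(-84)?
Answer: -3276/205 ≈ -15.980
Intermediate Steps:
((46/(-41) + 29/25)*((1 + 3)*0 + 5))*(-84) = ((46*(-1/41) + 29*(1/25))*(4*0 + 5))*(-84) = ((-46/41 + 29/25)*(0 + 5))*(-84) = ((39/1025)*5)*(-84) = (39/205)*(-84) = -3276/205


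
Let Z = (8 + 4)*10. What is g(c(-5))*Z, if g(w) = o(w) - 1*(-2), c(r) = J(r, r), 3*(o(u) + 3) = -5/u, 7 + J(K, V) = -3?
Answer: -100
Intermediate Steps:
J(K, V) = -10 (J(K, V) = -7 - 3 = -10)
o(u) = -3 - 5/(3*u) (o(u) = -3 + (-5/u)/3 = -3 - 5/(3*u))
c(r) = -10
g(w) = -1 - 5/(3*w) (g(w) = (-3 - 5/(3*w)) - 1*(-2) = (-3 - 5/(3*w)) + 2 = -1 - 5/(3*w))
Z = 120 (Z = 12*10 = 120)
g(c(-5))*Z = ((-5/3 - 1*(-10))/(-10))*120 = -(-5/3 + 10)/10*120 = -⅒*25/3*120 = -⅚*120 = -100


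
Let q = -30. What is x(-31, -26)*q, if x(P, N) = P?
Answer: 930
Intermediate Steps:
x(-31, -26)*q = -31*(-30) = 930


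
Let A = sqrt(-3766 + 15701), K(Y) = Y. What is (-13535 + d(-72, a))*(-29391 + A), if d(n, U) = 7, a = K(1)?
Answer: 397601448 - 13528*sqrt(11935) ≈ 3.9612e+8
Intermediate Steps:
a = 1
A = sqrt(11935) ≈ 109.25
(-13535 + d(-72, a))*(-29391 + A) = (-13535 + 7)*(-29391 + sqrt(11935)) = -13528*(-29391 + sqrt(11935)) = 397601448 - 13528*sqrt(11935)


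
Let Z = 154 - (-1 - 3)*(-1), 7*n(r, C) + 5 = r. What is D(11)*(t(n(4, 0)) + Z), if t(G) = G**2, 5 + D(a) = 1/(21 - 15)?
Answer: -213179/294 ≈ -725.10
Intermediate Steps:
n(r, C) = -5/7 + r/7
Z = 150 (Z = 154 - (-4)*(-1) = 154 - 1*4 = 154 - 4 = 150)
D(a) = -29/6 (D(a) = -5 + 1/(21 - 15) = -5 + 1/6 = -29/6)
D(11)*(t(n(4, 0)) + Z) = -29*((-5/7 + (1/7)*4)**2 + 150)/6 = -29*((-5/7 + 4/7)**2 + 150)/6 = -29*((-1/7)**2 + 150)/6 = -29*(1/49 + 150)/6 = -29/6*7351/49 = -213179/294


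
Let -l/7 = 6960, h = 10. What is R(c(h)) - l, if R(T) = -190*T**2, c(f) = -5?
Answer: 43970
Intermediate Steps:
l = -48720 (l = -7*6960 = -48720)
R(c(h)) - l = -190*(-5)**2 - 1*(-48720) = -190*25 + 48720 = -4750 + 48720 = 43970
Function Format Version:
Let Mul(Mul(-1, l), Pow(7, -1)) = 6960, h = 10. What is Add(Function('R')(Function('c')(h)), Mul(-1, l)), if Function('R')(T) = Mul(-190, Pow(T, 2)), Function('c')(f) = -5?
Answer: 43970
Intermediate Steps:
l = -48720 (l = Mul(-7, 6960) = -48720)
Add(Function('R')(Function('c')(h)), Mul(-1, l)) = Add(Mul(-190, Pow(-5, 2)), Mul(-1, -48720)) = Add(Mul(-190, 25), 48720) = Add(-4750, 48720) = 43970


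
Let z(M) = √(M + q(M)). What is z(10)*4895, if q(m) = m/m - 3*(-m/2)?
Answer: 4895*√26 ≈ 24960.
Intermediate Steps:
q(m) = 1 + 3*m/2 (q(m) = 1 - (-3)*m/2 = 1 + 3*m/2)
z(M) = √(1 + 5*M/2) (z(M) = √(M + (1 + 3*M/2)) = √(1 + 5*M/2))
z(10)*4895 = (√(4 + 10*10)/2)*4895 = (√(4 + 100)/2)*4895 = (√104/2)*4895 = ((2*√26)/2)*4895 = √26*4895 = 4895*√26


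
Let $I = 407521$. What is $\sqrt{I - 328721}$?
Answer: $20 \sqrt{197} \approx 280.71$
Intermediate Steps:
$\sqrt{I - 328721} = \sqrt{407521 - 328721} = \sqrt{78800} = 20 \sqrt{197}$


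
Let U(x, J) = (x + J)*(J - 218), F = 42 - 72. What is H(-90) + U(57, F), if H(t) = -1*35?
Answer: -6731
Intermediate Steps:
F = -30
H(t) = -35
U(x, J) = (-218 + J)*(J + x) (U(x, J) = (J + x)*(-218 + J) = (-218 + J)*(J + x))
H(-90) + U(57, F) = -35 + ((-30)² - 218*(-30) - 218*57 - 30*57) = -35 + (900 + 6540 - 12426 - 1710) = -35 - 6696 = -6731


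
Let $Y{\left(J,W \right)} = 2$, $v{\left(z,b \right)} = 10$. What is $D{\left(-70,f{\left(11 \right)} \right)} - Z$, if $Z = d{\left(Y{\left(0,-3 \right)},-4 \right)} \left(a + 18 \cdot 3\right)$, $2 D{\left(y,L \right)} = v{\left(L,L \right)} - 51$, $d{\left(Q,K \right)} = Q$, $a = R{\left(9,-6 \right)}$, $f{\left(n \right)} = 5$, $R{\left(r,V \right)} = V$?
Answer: $- \frac{233}{2} \approx -116.5$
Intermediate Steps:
$a = -6$
$D{\left(y,L \right)} = - \frac{41}{2}$ ($D{\left(y,L \right)} = \frac{10 - 51}{2} = \frac{1}{2} \left(-41\right) = - \frac{41}{2}$)
$Z = 96$ ($Z = 2 \left(-6 + 18 \cdot 3\right) = 2 \left(-6 + 54\right) = 2 \cdot 48 = 96$)
$D{\left(-70,f{\left(11 \right)} \right)} - Z = - \frac{41}{2} - 96 = - \frac{233}{2}$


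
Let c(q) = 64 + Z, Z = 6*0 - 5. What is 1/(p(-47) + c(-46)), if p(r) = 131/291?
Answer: 291/17300 ≈ 0.016821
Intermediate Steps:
Z = -5 (Z = 0 - 5 = -5)
c(q) = 59 (c(q) = 64 - 5 = 59)
p(r) = 131/291 (p(r) = 131*(1/291) = 131/291)
1/(p(-47) + c(-46)) = 1/(131/291 + 59) = 1/(17300/291) = 291/17300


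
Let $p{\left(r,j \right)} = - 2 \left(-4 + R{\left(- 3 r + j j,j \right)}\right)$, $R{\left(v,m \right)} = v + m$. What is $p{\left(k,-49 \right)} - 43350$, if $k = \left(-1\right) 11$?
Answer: $-48112$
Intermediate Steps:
$R{\left(v,m \right)} = m + v$
$k = -11$
$p{\left(r,j \right)} = 8 - 2 j - 2 j^{2} + 6 r$ ($p{\left(r,j \right)} = - 2 \left(-4 + \left(j + \left(- 3 r + j j\right)\right)\right) = - 2 \left(-4 + \left(j + \left(- 3 r + j^{2}\right)\right)\right) = - 2 \left(-4 + \left(j + \left(j^{2} - 3 r\right)\right)\right) = - 2 \left(-4 + \left(j + j^{2} - 3 r\right)\right) = - 2 \left(-4 + j + j^{2} - 3 r\right) = 8 - 2 j - 2 j^{2} + 6 r$)
$p{\left(k,-49 \right)} - 43350 = \left(8 - -98 - 2 \left(-49\right)^{2} + 6 \left(-11\right)\right) - 43350 = \left(8 + 98 - 4802 - 66\right) - 43350 = -4762 - 43350 = -48112$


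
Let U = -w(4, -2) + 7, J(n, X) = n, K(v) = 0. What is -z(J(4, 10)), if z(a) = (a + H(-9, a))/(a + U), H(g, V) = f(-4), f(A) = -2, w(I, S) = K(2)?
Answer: -2/11 ≈ -0.18182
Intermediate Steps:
w(I, S) = 0
H(g, V) = -2
U = 7 (U = -1*0 + 7 = 0 + 7 = 7)
z(a) = (-2 + a)/(7 + a) (z(a) = (a - 2)/(a + 7) = (-2 + a)/(7 + a))
-z(J(4, 10)) = -(-2 + 4)/(7 + 4) = -2/11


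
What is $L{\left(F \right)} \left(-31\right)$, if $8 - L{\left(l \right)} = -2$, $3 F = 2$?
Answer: $-310$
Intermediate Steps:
$F = \frac{2}{3}$ ($F = \frac{1}{3} \cdot 2 = \frac{2}{3} \approx 0.66667$)
$L{\left(l \right)} = 10$ ($L{\left(l \right)} = 8 - -2 = 8 + 2 = 10$)
$L{\left(F \right)} \left(-31\right) = 10 \left(-31\right) = -310$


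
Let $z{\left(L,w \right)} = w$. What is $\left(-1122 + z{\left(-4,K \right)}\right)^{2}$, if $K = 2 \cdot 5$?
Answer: $1236544$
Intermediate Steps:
$K = 10$
$\left(-1122 + z{\left(-4,K \right)}\right)^{2} = \left(-1122 + 10\right)^{2} = \left(-1112\right)^{2} = 1236544$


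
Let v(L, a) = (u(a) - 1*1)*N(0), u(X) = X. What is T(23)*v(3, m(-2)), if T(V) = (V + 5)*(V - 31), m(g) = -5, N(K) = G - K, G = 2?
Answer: 2688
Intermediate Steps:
N(K) = 2 - K
T(V) = (-31 + V)*(5 + V) (T(V) = (5 + V)*(-31 + V) = (-31 + V)*(5 + V))
v(L, a) = -2 + 2*a (v(L, a) = (a - 1*1)*(2 - 1*0) = (a - 1)*(2 + 0) = (-1 + a)*2 = -2 + 2*a)
T(23)*v(3, m(-2)) = (-155 + 23² - 26*23)*(-2 + 2*(-5)) = (-155 + 529 - 598)*(-2 - 10) = -224*(-12) = 2688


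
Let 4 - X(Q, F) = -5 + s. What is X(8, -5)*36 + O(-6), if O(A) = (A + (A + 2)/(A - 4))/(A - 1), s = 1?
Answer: 1444/5 ≈ 288.80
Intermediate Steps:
X(Q, F) = 8 (X(Q, F) = 4 - (-5 + 1) = 4 - 1*(-4) = 4 + 4 = 8)
O(A) = (A + (2 + A)/(-4 + A))/(-1 + A)
X(8, -5)*36 + O(-6) = 8*36 + (-2 - 6)/(-4 - 6) = 288 - 8/(-10) = 288 - ⅒*(-8) = 288 + ⅘ = 1444/5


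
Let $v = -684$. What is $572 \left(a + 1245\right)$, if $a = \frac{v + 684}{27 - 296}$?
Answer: $712140$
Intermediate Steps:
$a = 0$ ($a = \frac{-684 + 684}{27 - 296} = \frac{0}{-269} = 0 \left(- \frac{1}{269}\right) = 0$)
$572 \left(a + 1245\right) = 572 \left(0 + 1245\right) = 572 \cdot 1245 = 712140$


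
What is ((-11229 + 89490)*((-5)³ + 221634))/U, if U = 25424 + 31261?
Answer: 5778505283/18895 ≈ 3.0582e+5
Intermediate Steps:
U = 56685
((-11229 + 89490)*((-5)³ + 221634))/U = ((-11229 + 89490)*((-5)³ + 221634))/56685 = (78261*(-125 + 221634))*(1/56685) = (78261*221509)*(1/56685) = 17335515849*(1/56685) = 5778505283/18895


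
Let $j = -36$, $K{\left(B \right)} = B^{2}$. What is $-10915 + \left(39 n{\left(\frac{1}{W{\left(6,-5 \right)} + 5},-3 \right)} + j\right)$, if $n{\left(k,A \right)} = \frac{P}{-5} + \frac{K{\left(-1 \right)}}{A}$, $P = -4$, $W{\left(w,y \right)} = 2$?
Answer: $- \frac{54664}{5} \approx -10933.0$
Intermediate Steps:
$n{\left(k,A \right)} = \frac{4}{5} + \frac{1}{A}$ ($n{\left(k,A \right)} = - \frac{4}{-5} + \frac{\left(-1\right)^{2}}{A} = \left(-4\right) \left(- \frac{1}{5}\right) + 1 \frac{1}{A} = \frac{4}{5} + \frac{1}{A}$)
$-10915 + \left(39 n{\left(\frac{1}{W{\left(6,-5 \right)} + 5},-3 \right)} + j\right) = -10915 - \left(36 - 39 \left(\frac{4}{5} + \frac{1}{-3}\right)\right) = -10915 - \left(36 - 39 \left(\frac{4}{5} - \frac{1}{3}\right)\right) = -10915 + \left(39 \cdot \frac{7}{15} - 36\right) = -10915 + \left(\frac{91}{5} - 36\right) = -10915 - \frac{89}{5} = - \frac{54664}{5}$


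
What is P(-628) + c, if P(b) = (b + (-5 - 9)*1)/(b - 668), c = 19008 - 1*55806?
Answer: -7948261/216 ≈ -36798.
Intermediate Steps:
c = -36798 (c = 19008 - 55806 = -36798)
P(b) = (-14 + b)/(-668 + b) (P(b) = (b - 14*1)/(-668 + b) = (b - 14)/(-668 + b) = (-14 + b)/(-668 + b))
P(-628) + c = (-14 - 628)/(-668 - 628) - 36798 = -642/(-1296) - 36798 = -1/1296*(-642) - 36798 = 107/216 - 36798 = -7948261/216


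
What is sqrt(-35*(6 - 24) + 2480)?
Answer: sqrt(3110) ≈ 55.767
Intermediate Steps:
sqrt(-35*(6 - 24) + 2480) = sqrt(-35*(-18) + 2480) = sqrt(630 + 2480) = sqrt(3110)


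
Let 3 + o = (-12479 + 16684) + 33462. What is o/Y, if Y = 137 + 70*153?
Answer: 37664/10847 ≈ 3.4723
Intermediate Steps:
Y = 10847 (Y = 137 + 10710 = 10847)
o = 37664 (o = -3 + ((-12479 + 16684) + 33462) = -3 + (4205 + 33462) = -3 + 37667 = 37664)
o/Y = 37664/10847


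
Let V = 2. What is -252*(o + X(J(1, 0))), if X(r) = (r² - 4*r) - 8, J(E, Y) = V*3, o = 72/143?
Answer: -162288/143 ≈ -1134.9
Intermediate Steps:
o = 72/143 (o = 72*(1/143) = 72/143 ≈ 0.50350)
J(E, Y) = 6 (J(E, Y) = 2*3 = 6)
X(r) = -8 + r² - 4*r
-252*(o + X(J(1, 0))) = -252*(72/143 + (-8 + 6² - 4*6)) = -252*(72/143 + (-8 + 36 - 24)) = -252*(72/143 + 4) = -252*644/143 = -162288/143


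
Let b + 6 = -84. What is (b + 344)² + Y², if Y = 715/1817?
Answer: 212999375549/3301489 ≈ 64516.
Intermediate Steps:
b = -90 (b = -6 - 84 = -90)
Y = 715/1817 (Y = 715*(1/1817) = 715/1817 ≈ 0.39351)
(b + 344)² + Y² = (-90 + 344)² + (715/1817)² = 254² + 511225/3301489 = 64516 + 511225/3301489 = 212999375549/3301489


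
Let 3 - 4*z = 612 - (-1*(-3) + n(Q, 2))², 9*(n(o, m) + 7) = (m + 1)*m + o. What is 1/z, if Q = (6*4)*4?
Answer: -36/4997 ≈ -0.0072043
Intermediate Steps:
Q = 96 (Q = 24*4 = 96)
n(o, m) = -7 + o/9 + m*(1 + m)/9 (n(o, m) = -7 + ((m + 1)*m + o)/9 = -7 + ((1 + m)*m + o)/9 = -7 + (m*(1 + m) + o)/9 = -7 + (o + m*(1 + m))/9 = -7 + (o/9 + m*(1 + m)/9) = -7 + o/9 + m*(1 + m)/9)
z = -4997/36 (z = ¾ - (612 - (-1*(-3) + (-7 + (⅑)*2 + (⅑)*96 + (⅑)*2²))²)/4 = ¾ - (612 - (3 + (-7 + 2/9 + 32/3 + (⅑)*4))²)/4 = ¾ - (612 - (3 + (-7 + 2/9 + 32/3 + 4/9))²)/4 = ¾ - (612 - (3 + 13/3)²)/4 = ¾ - (612 - (22/3)²)/4 = ¾ - (612 - 1*484/9)/4 = ¾ - (612 - 484/9)/4 = ¾ - ¼*5024/9 = ¾ - 1256/9 = -4997/36 ≈ -138.81)
1/z = 1/(-4997/36) = -36/4997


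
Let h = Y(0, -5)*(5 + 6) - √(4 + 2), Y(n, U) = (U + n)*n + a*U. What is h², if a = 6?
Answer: (330 + √6)² ≈ 1.1052e+5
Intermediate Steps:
Y(n, U) = 6*U + n*(U + n) (Y(n, U) = (U + n)*n + 6*U = n*(U + n) + 6*U = 6*U + n*(U + n))
h = -330 - √6 (h = (0² + 6*(-5) - 5*0)*(5 + 6) - √(4 + 2) = (0 - 30 + 0)*11 - √6 = -30*11 - √6 = -330 - √6 ≈ -332.45)
h² = (-330 - √6)²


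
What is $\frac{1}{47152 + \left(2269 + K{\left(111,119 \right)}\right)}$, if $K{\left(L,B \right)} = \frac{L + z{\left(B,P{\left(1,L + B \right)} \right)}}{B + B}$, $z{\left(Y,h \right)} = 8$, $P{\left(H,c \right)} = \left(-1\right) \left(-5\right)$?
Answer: $\frac{2}{98843} \approx 2.0234 \cdot 10^{-5}$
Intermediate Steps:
$P{\left(H,c \right)} = 5$
$K{\left(L,B \right)} = \frac{8 + L}{2 B}$ ($K{\left(L,B \right)} = \frac{L + 8}{B + B} = \frac{8 + L}{2 B}$)
$\frac{1}{47152 + \left(2269 + K{\left(111,119 \right)}\right)} = \frac{1}{47152 + \left(2269 + \frac{8 + 111}{2 \cdot 119}\right)} = \frac{1}{47152 + \left(2269 + \frac{1}{2} \cdot \frac{1}{119} \cdot 119\right)} = \frac{1}{47152 + \left(2269 + \frac{1}{2}\right)} = \frac{1}{47152 + \frac{4539}{2}} = \frac{1}{\frac{98843}{2}} = \frac{2}{98843}$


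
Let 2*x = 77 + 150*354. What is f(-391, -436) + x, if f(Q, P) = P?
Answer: 52305/2 ≈ 26153.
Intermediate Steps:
x = 53177/2 (x = (77 + 150*354)/2 = (77 + 53100)/2 = (½)*53177 = 53177/2 ≈ 26589.)
f(-391, -436) + x = -436 + 53177/2 = 52305/2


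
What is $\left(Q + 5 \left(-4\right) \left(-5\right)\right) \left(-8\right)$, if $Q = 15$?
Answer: $-920$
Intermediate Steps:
$\left(Q + 5 \left(-4\right) \left(-5\right)\right) \left(-8\right) = \left(15 + 5 \left(-4\right) \left(-5\right)\right) \left(-8\right) = \left(15 - -100\right) \left(-8\right) = \left(15 + 100\right) \left(-8\right) = 115 \left(-8\right) = -920$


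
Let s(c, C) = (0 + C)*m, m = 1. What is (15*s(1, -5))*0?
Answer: 0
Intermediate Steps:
s(c, C) = C (s(c, C) = (0 + C)*1 = C*1 = C)
(15*s(1, -5))*0 = (15*(-5))*0 = -75*0 = 0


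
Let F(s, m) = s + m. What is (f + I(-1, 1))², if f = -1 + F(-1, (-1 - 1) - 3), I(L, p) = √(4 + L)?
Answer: (7 - √3)² ≈ 27.751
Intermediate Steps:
F(s, m) = m + s
f = -7 (f = -1 + (((-1 - 1) - 3) - 1) = -1 + ((-2 - 3) - 1) = -1 + (-5 - 1) = -1 - 6 = -7)
(f + I(-1, 1))² = (-7 + √(4 - 1))² = (-7 + √3)²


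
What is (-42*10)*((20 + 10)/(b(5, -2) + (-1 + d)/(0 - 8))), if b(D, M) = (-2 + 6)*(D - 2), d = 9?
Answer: -12600/11 ≈ -1145.5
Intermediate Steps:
b(D, M) = -8 + 4*D (b(D, M) = 4*(-2 + D) = -8 + 4*D)
(-42*10)*((20 + 10)/(b(5, -2) + (-1 + d)/(0 - 8))) = (-42*10)*((20 + 10)/((-8 + 4*5) + (-1 + 9)/(0 - 8))) = -12600/((-8 + 20) + 8/(-8)) = -12600/(12 + 8*(-⅛)) = -12600/(12 - 1) = -12600/11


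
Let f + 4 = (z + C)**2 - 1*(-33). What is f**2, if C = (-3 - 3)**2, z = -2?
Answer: 1404225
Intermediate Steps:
C = 36 (C = (-6)**2 = 36)
f = 1185 (f = -4 + ((-2 + 36)**2 - 1*(-33)) = -4 + (34**2 + 33) = -4 + (1156 + 33) = -4 + 1189 = 1185)
f**2 = 1185**2 = 1404225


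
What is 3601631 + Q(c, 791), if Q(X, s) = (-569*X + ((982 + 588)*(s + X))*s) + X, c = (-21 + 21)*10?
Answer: 985920801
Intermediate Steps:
c = 0 (c = 0*10 = 0)
Q(X, s) = -568*X + s*(1570*X + 1570*s) (Q(X, s) = (-569*X + (1570*(X + s))*s) + X = (-569*X + (1570*X + 1570*s)*s) + X = (-569*X + s*(1570*X + 1570*s)) + X = -568*X + s*(1570*X + 1570*s))
3601631 + Q(c, 791) = 3601631 + (-568*0 + 1570*791**2 + 1570*0*791) = 3601631 + (0 + 1570*625681 + 0) = 3601631 + (0 + 982319170 + 0) = 3601631 + 982319170 = 985920801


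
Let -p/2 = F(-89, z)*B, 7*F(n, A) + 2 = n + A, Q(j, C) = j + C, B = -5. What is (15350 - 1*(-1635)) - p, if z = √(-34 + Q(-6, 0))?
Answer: 17115 - 20*I*√10/7 ≈ 17115.0 - 9.0351*I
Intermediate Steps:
Q(j, C) = C + j
z = 2*I*√10 (z = √(-34 + (0 - 6)) = √(-34 - 6) = √(-40) = 2*I*√10 ≈ 6.3246*I)
F(n, A) = -2/7 + A/7 + n/7 (F(n, A) = -2/7 + (n + A)/7 = -2/7 + (A + n)/7 = -2/7 + (A/7 + n/7) = -2/7 + A/7 + n/7)
p = -130 + 20*I*√10/7 (p = -2*(-2/7 + (2*I*√10)/7 + (⅐)*(-89))*(-5) = -2*(-2/7 + 2*I*√10/7 - 89/7)*(-5) = -2*(-13 + 2*I*√10/7)*(-5) = -2*(65 - 10*I*√10/7) = -130 + 20*I*√10/7 ≈ -130.0 + 9.0351*I)
(15350 - 1*(-1635)) - p = (15350 - 1*(-1635)) - (-130 + 20*I*√10/7) = (15350 + 1635) + (130 - 20*I*√10/7) = 16985 + (130 - 20*I*√10/7) = 17115 - 20*I*√10/7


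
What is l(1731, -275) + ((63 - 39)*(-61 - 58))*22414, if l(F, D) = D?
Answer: -64014659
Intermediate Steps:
l(1731, -275) + ((63 - 39)*(-61 - 58))*22414 = -275 + ((63 - 39)*(-61 - 58))*22414 = -275 + (24*(-119))*22414 = -275 - 2856*22414 = -275 - 64014384 = -64014659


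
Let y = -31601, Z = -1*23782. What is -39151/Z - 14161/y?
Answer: 33489099/15990106 ≈ 2.0944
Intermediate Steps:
Z = -23782
-39151/Z - 14161/y = -39151/(-23782) - 14161/(-31601) = -39151*(-1/23782) - 14161*(-1/31601) = 833/506 + 14161/31601 = 33489099/15990106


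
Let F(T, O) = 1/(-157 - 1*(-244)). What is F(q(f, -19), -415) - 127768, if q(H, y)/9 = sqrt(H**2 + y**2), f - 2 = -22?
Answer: -11115815/87 ≈ -1.2777e+5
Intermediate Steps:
f = -20 (f = 2 - 22 = -20)
q(H, y) = 9*sqrt(H**2 + y**2)
F(T, O) = 1/87 (F(T, O) = 1/(-157 + 244) = 1/87)
F(q(f, -19), -415) - 127768 = 1/87 - 127768 = -11115815/87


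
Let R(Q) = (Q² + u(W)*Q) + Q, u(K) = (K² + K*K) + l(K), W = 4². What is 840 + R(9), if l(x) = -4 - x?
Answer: 5358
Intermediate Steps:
W = 16
u(K) = -4 - K + 2*K² (u(K) = (K² + K*K) + (-4 - K) = (K² + K²) + (-4 - K) = 2*K² + (-4 - K) = -4 - K + 2*K²)
R(Q) = Q² + 493*Q (R(Q) = (Q² + (-4 - 1*16 + 2*16²)*Q) + Q = (Q² + (-4 - 16 + 2*256)*Q) + Q = (Q² + (-4 - 16 + 512)*Q) + Q = (Q² + 492*Q) + Q = Q² + 493*Q)
840 + R(9) = 840 + 9*(493 + 9) = 840 + 9*502 = 840 + 4518 = 5358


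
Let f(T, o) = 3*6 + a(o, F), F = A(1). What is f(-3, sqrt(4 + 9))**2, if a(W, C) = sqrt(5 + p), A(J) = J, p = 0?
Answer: (18 + sqrt(5))**2 ≈ 409.50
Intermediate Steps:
F = 1
a(W, C) = sqrt(5) (a(W, C) = sqrt(5 + 0) = sqrt(5))
f(T, o) = 18 + sqrt(5) (f(T, o) = 3*6 + sqrt(5) = 18 + sqrt(5))
f(-3, sqrt(4 + 9))**2 = (18 + sqrt(5))**2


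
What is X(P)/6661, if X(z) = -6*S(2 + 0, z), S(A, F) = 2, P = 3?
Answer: -12/6661 ≈ -0.0018015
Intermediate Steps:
X(z) = -12 (X(z) = -6*2 = -12)
X(P)/6661 = -12/6661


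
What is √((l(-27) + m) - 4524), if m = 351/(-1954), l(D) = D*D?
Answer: I*√14490436074/1954 ≈ 61.605*I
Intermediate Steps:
l(D) = D²
m = -351/1954 (m = 351*(-1/1954) = -351/1954 ≈ -0.17963)
√((l(-27) + m) - 4524) = √(((-27)² - 351/1954) - 4524) = √((729 - 351/1954) - 4524) = √(1424115/1954 - 4524) = √(-7415781/1954) = I*√14490436074/1954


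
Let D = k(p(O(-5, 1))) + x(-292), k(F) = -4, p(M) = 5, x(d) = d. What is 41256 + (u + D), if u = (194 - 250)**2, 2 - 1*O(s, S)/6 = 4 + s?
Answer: 44096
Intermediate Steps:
O(s, S) = -12 - 6*s (O(s, S) = 12 - 6*(4 + s) = 12 + (-24 - 6*s) = -12 - 6*s)
u = 3136 (u = (-56)**2 = 3136)
D = -296 (D = -4 - 292 = -296)
41256 + (u + D) = 41256 + (3136 - 296) = 41256 + 2840 = 44096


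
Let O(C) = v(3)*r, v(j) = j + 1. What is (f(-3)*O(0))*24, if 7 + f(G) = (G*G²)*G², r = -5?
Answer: 120000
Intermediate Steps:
v(j) = 1 + j
O(C) = -20 (O(C) = (1 + 3)*(-5) = 4*(-5) = -20)
f(G) = -7 + G⁵ (f(G) = -7 + (G*G²)*G² = -7 + G³*G² = -7 + G⁵)
(f(-3)*O(0))*24 = ((-7 + (-3)⁵)*(-20))*24 = ((-7 - 243)*(-20))*24 = -250*(-20)*24 = 5000*24 = 120000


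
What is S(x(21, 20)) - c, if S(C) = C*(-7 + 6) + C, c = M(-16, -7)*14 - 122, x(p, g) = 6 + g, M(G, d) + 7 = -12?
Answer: 388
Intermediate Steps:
M(G, d) = -19 (M(G, d) = -7 - 12 = -19)
c = -388 (c = -19*14 - 122 = -266 - 122 = -388)
S(C) = 0 (S(C) = C*(-1) + C = -C + C = 0)
S(x(21, 20)) - c = 0 - 1*(-388) = 0 + 388 = 388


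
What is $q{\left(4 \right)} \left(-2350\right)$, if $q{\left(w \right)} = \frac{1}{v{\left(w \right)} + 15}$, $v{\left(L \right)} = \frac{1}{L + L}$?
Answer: $- \frac{18800}{121} \approx -155.37$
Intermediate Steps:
$v{\left(L \right)} = \frac{1}{2 L}$
$q{\left(w \right)} = \frac{1}{15 + \frac{1}{2 w}}$ ($q{\left(w \right)} = \frac{1}{\frac{1}{2 w} + 15} = \frac{1}{15 + \frac{1}{2 w}}$)
$q{\left(4 \right)} \left(-2350\right) = 2 \cdot 4 \frac{1}{1 + 30 \cdot 4} \left(-2350\right) = 2 \cdot 4 \frac{1}{1 + 120} \left(-2350\right) = 2 \cdot 4 \cdot \frac{1}{121} \left(-2350\right) = \frac{8}{121} \left(-2350\right) = - \frac{18800}{121}$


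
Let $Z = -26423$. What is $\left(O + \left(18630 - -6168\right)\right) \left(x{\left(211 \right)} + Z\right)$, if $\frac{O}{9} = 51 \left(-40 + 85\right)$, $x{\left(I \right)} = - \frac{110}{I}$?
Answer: $- \frac{253416974439}{211} \approx -1.201 \cdot 10^{9}$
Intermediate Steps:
$O = 20655$ ($O = 9 \cdot 51 \left(-40 + 85\right) = 9 \cdot 51 \cdot 45 = 9 \cdot 2295 = 20655$)
$\left(O + \left(18630 - -6168\right)\right) \left(x{\left(211 \right)} + Z\right) = \left(20655 + \left(18630 - -6168\right)\right) \left(- \frac{110}{211} - 26423\right) = \left(20655 + \left(18630 + 6168\right)\right) \left(\left(-110\right) \frac{1}{211} - 26423\right) = \left(20655 + 24798\right) \left(- \frac{110}{211} - 26423\right) = 45453 \left(- \frac{5575363}{211}\right) = - \frac{253416974439}{211}$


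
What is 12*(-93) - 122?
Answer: -1238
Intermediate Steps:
12*(-93) - 122 = -1116 - 122 = -1238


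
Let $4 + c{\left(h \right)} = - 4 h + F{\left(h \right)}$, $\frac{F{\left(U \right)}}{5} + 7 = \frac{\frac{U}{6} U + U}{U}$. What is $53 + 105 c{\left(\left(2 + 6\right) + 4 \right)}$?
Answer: $-7507$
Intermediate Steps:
$F{\left(U \right)} = -35 + \frac{5 \left(U + \frac{U^{2}}{6}\right)}{U}$ ($F{\left(U \right)} = -35 + 5 \frac{\frac{U}{6} U + U}{U} = -35 + 5 \frac{\frac{U^{2}}{6} + U}{U} = -35 + 5 \frac{U + \frac{U^{2}}{6}}{U} = -35 + \frac{5 \left(U + \frac{U^{2}}{6}\right)}{U}$)
$c{\left(h \right)} = -34 - \frac{19 h}{6}$ ($c{\left(h \right)} = -4 - \left(30 + \frac{19 h}{6}\right) = -34 - \frac{19 h}{6}$)
$53 + 105 c{\left(\left(2 + 6\right) + 4 \right)} = 53 + 105 \left(-34 - \frac{19 \left(\left(2 + 6\right) + 4\right)}{6}\right) = 53 + 105 \left(-34 - \frac{19 \left(8 + 4\right)}{6}\right) = 53 + 105 \left(-34 - 38\right) = 53 + 105 \left(-72\right) = 53 - 7560 = -7507$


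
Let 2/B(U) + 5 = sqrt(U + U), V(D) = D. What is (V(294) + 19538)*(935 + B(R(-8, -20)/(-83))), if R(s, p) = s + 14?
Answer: 38682613480/2087 - 79328*I*sqrt(249)/2087 ≈ 1.8535e+7 - 599.8*I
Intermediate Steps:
R(s, p) = 14 + s
B(U) = 2/(-5 + sqrt(2)*sqrt(U)) (B(U) = 2/(-5 + sqrt(U + U)) = 2/(-5 + sqrt(2*U)) = 2/(-5 + sqrt(2)*sqrt(U)))
(V(294) + 19538)*(935 + B(R(-8, -20)/(-83))) = (294 + 19538)*(935 + 2/(-5 + sqrt(2)*sqrt((14 - 8)/(-83)))) = 19832*(935 + 2/(-5 + sqrt(2)*sqrt(6*(-1/83)))) = 19832*(935 + 2/(-5 + sqrt(2)*sqrt(-6/83))) = 19832*(935 + 2/(-5 + sqrt(2)*(I*sqrt(498)/83))) = 19832*(935 + 2/(-5 + 2*I*sqrt(249)/83)) = 18542920 + 39664/(-5 + 2*I*sqrt(249)/83)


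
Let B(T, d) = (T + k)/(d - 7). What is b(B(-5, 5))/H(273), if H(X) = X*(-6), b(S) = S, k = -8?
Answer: -1/252 ≈ -0.0039683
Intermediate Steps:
B(T, d) = (-8 + T)/(-7 + d) (B(T, d) = (T - 8)/(d - 7) = (-8 + T)/(-7 + d))
H(X) = -6*X
b(B(-5, 5))/H(273) = ((-8 - 5)/(-7 + 5))/((-6*273)) = (-13/(-2))/(-1638) = -½*(-13)*(-1/1638) = (13/2)*(-1/1638) = -1/252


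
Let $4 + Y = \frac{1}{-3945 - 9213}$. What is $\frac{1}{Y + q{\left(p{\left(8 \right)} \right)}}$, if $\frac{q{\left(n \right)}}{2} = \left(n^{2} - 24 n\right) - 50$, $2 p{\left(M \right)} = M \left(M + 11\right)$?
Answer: $\frac{13158}{102632399} \approx 0.00012821$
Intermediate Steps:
$p{\left(M \right)} = \frac{M \left(11 + M\right)}{2}$ ($p{\left(M \right)} = \frac{M \left(M + 11\right)}{2} = \frac{M \left(11 + M\right)}{2}$)
$q{\left(n \right)} = -100 - 48 n + 2 n^{2}$ ($q{\left(n \right)} = 2 \left(\left(n^{2} - 24 n\right) - 50\right) = 2 \left(-50 + n^{2} - 24 n\right) = -100 - 48 n + 2 n^{2}$)
$Y = - \frac{52633}{13158}$ ($Y = -4 + \frac{1}{-3945 - 9213} = -4 + \frac{1}{-13158} = -4 - \frac{1}{13158} = - \frac{52633}{13158} \approx -4.0001$)
$\frac{1}{Y + q{\left(p{\left(8 \right)} \right)}} = \frac{1}{- \frac{52633}{13158} - \left(100 - 2 \cdot 16 \left(11 + 8\right)^{2} + 48 \cdot \frac{1}{2} \cdot 8 \left(11 + 8\right)\right)} = \frac{1}{- \frac{52633}{13158} - \left(100 - 11552 + 48 \cdot \frac{1}{2} \cdot 8 \cdot 19\right)} = \frac{1}{- \frac{52633}{13158} - \left(3748 - 11552\right)} = \frac{1}{- \frac{52633}{13158} - -7804} = \frac{1}{- \frac{52633}{13158} + 7804} = \frac{1}{\frac{102632399}{13158}} = \frac{13158}{102632399}$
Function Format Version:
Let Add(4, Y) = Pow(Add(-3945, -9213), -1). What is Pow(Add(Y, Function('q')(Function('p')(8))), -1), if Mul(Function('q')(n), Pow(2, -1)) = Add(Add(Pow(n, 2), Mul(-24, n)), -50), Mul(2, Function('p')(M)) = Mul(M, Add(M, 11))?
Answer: Rational(13158, 102632399) ≈ 0.00012821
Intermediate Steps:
Function('p')(M) = Mul(Rational(1, 2), M, Add(11, M)) (Function('p')(M) = Mul(Rational(1, 2), Mul(M, Add(M, 11))) = Mul(Rational(1, 2), Mul(M, Add(11, M))) = Mul(Rational(1, 2), M, Add(11, M)))
Function('q')(n) = Add(-100, Mul(-48, n), Mul(2, Pow(n, 2))) (Function('q')(n) = Mul(2, Add(Add(Pow(n, 2), Mul(-24, n)), -50)) = Mul(2, Add(-50, Pow(n, 2), Mul(-24, n))) = Add(-100, Mul(-48, n), Mul(2, Pow(n, 2))))
Y = Rational(-52633, 13158) (Y = Add(-4, Pow(Add(-3945, -9213), -1)) = Add(-4, Pow(-13158, -1)) = Add(-4, Rational(-1, 13158)) = Rational(-52633, 13158) ≈ -4.0001)
Pow(Add(Y, Function('q')(Function('p')(8))), -1) = Pow(Add(Rational(-52633, 13158), Add(-100, Mul(-48, Mul(Rational(1, 2), 8, Add(11, 8))), Mul(2, Pow(Mul(Rational(1, 2), 8, Add(11, 8)), 2)))), -1) = Pow(Add(Rational(-52633, 13158), Add(-100, Mul(-48, Mul(Rational(1, 2), 8, 19)), Mul(2, Pow(Mul(Rational(1, 2), 8, 19), 2)))), -1) = Pow(Add(Rational(-52633, 13158), Add(-100, Mul(-48, 76), Mul(2, Pow(76, 2)))), -1) = Pow(Add(Rational(-52633, 13158), Add(-100, -3648, Mul(2, 5776))), -1) = Pow(Add(Rational(-52633, 13158), Add(-100, -3648, 11552)), -1) = Pow(Add(Rational(-52633, 13158), 7804), -1) = Pow(Rational(102632399, 13158), -1) = Rational(13158, 102632399)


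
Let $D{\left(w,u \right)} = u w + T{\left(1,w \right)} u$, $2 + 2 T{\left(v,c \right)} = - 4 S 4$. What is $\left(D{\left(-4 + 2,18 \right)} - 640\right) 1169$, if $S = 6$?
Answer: $-1821302$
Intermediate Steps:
$T{\left(v,c \right)} = -49$ ($T{\left(v,c \right)} = -1 + \frac{\left(-4\right) 6 \cdot 4}{2} = -1 + \frac{\left(-24\right) 4}{2} = -1 + \frac{1}{2} \left(-96\right) = -1 - 48 = -49$)
$D{\left(w,u \right)} = - 49 u + u w$ ($D{\left(w,u \right)} = u w - 49 u = - 49 u + u w$)
$\left(D{\left(-4 + 2,18 \right)} - 640\right) 1169 = \left(18 \left(-49 + \left(-4 + 2\right)\right) - 640\right) 1169 = \left(18 \left(-49 - 2\right) - 640\right) 1169 = \left(18 \left(-51\right) - 640\right) 1169 = \left(-918 - 640\right) 1169 = \left(-1558\right) 1169 = -1821302$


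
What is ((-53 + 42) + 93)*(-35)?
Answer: -2870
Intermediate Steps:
((-53 + 42) + 93)*(-35) = (-11 + 93)*(-35) = 82*(-35) = -2870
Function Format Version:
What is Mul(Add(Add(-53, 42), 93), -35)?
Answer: -2870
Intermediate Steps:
Mul(Add(Add(-53, 42), 93), -35) = Mul(Add(-11, 93), -35) = Mul(82, -35) = -2870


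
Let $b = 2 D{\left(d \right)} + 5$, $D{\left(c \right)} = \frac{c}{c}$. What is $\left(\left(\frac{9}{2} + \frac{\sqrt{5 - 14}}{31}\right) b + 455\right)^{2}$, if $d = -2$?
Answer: $\frac{909804805}{3844} + \frac{20433 i}{31} \approx 2.3668 \cdot 10^{5} + 659.13 i$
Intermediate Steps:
$D{\left(c \right)} = 1$
$b = 7$ ($b = 2 \cdot 1 + 5 = 2 + 5 = 7$)
$\left(\left(\frac{9}{2} + \frac{\sqrt{5 - 14}}{31}\right) b + 455\right)^{2} = \left(\left(\frac{9}{2} + \frac{\sqrt{5 - 14}}{31}\right) 7 + 455\right)^{2} = \left(\left(9 \cdot \frac{1}{2} + \sqrt{-9} \cdot \frac{1}{31}\right) 7 + 455\right)^{2} = \left(\left(\frac{9}{2} + 3 i \frac{1}{31}\right) 7 + 455\right)^{2} = \left(\left(\frac{9}{2} + \frac{3 i}{31}\right) 7 + 455\right)^{2} = \left(\left(\frac{63}{2} + \frac{21 i}{31}\right) + 455\right)^{2} = \left(\frac{973}{2} + \frac{21 i}{31}\right)^{2}$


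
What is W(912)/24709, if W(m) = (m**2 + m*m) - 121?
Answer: 1663367/24709 ≈ 67.318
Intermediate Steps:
W(m) = -121 + 2*m**2 (W(m) = (m**2 + m**2) - 121 = 2*m**2 - 121 = -121 + 2*m**2)
W(912)/24709 = (-121 + 2*912**2)/24709 = (-121 + 2*831744)*(1/24709) = (-121 + 1663488)*(1/24709) = 1663367*(1/24709) = 1663367/24709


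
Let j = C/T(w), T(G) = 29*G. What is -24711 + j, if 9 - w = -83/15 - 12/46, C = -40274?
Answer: -1835758953/74008 ≈ -24805.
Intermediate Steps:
w = 5104/345 (w = 9 - (-83/15 - 12/46) = 9 - (-83*1/15 - 12*1/46) = 9 - (-83/15 - 6/23) = 9 - 1*(-1999/345) = 9 + 1999/345 = 5104/345 ≈ 14.794)
j = -6947265/74008 (j = -40274/(29*(5104/345)) = -40274/148016/345 = -40274*345/148016 = -6947265/74008 ≈ -93.872)
-24711 + j = -24711 - 6947265/74008 = -1835758953/74008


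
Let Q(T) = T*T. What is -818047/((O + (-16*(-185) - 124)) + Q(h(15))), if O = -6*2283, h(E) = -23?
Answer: 818047/10333 ≈ 79.168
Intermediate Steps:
Q(T) = T**2
O = -13698
-818047/((O + (-16*(-185) - 124)) + Q(h(15))) = -818047/((-13698 + (-16*(-185) - 124)) + (-23)**2) = -818047/((-13698 + (2960 - 124)) + 529) = -818047/((-13698 + 2836) + 529) = -818047/(-10862 + 529) = -818047/(-10333) = -818047*(-1/10333) = 818047/10333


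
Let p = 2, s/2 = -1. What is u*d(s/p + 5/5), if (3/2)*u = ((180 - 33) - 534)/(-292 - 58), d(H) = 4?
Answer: 516/175 ≈ 2.9486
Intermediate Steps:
s = -2 (s = 2*(-1) = -2)
u = 129/175 (u = 2*(((180 - 33) - 534)/(-292 - 58))/3 = 2*((147 - 534)/(-350))/3 = 2*(-387*(-1/350))/3 = (⅔)*(387/350) = 129/175 ≈ 0.73714)
u*d(s/p + 5/5) = (129/175)*4 = 516/175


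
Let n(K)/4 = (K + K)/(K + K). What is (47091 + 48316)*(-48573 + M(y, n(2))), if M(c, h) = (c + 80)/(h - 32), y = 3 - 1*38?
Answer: -129762011223/28 ≈ -4.6344e+9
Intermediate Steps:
n(K) = 4 (n(K) = 4*((K + K)/(K + K)) = 4*((2*K)/((2*K))) = 4*((2*K)*(1/(2*K))) = 4*1 = 4)
y = -35 (y = 3 - 38 = -35)
M(c, h) = (80 + c)/(-32 + h)
(47091 + 48316)*(-48573 + M(y, n(2))) = (47091 + 48316)*(-48573 + (80 - 35)/(-32 + 4)) = 95407*(-48573 + 45/(-28)) = 95407*(-48573 - 1/28*45) = 95407*(-48573 - 45/28) = 95407*(-1360089/28) = -129762011223/28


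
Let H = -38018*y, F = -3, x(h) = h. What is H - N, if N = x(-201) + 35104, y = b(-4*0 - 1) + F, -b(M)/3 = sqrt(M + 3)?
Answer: 79151 + 114054*sqrt(2) ≈ 2.4045e+5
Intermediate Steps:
b(M) = -3*sqrt(3 + M) (b(M) = -3*sqrt(M + 3) = -3*sqrt(3 + M))
y = -3 - 3*sqrt(2) (y = -3*sqrt(3 + (-4*0 - 1)) - 3 = -3*sqrt(3 + (0 - 1)) - 3 = -3*sqrt(3 - 1) - 3 = -3*sqrt(2) - 3 = -3 - 3*sqrt(2) ≈ -7.2426)
N = 34903 (N = -201 + 35104 = 34903)
H = 114054 + 114054*sqrt(2) (H = -38018*(-3 - 3*sqrt(2)) = 114054 + 114054*sqrt(2) ≈ 2.7535e+5)
H - N = (114054 + 114054*sqrt(2)) - 1*34903 = (114054 + 114054*sqrt(2)) - 34903 = 79151 + 114054*sqrt(2)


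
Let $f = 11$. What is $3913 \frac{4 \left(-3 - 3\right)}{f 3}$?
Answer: $- \frac{31304}{11} \approx -2845.8$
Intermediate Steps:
$3913 \frac{4 \left(-3 - 3\right)}{f 3} = 3913 \frac{4 \left(-3 - 3\right)}{11 \cdot 3} = 3913 \frac{4 \left(-6\right)}{33} = 3913 \left(\left(-24\right) \frac{1}{33}\right) = 3913 \left(- \frac{8}{11}\right) = - \frac{31304}{11}$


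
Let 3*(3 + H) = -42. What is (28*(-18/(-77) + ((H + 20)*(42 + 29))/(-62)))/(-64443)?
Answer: 10190/7325021 ≈ 0.0013911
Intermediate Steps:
H = -17 (H = -3 + (1/3)*(-42) = -3 - 14 = -17)
(28*(-18/(-77) + ((H + 20)*(42 + 29))/(-62)))/(-64443) = (28*(-18/(-77) + ((-17 + 20)*(42 + 29))/(-62)))/(-64443) = (28*(-18*(-1/77) + (3*71)*(-1/62)))*(-1/64443) = (28*(18/77 + 213*(-1/62)))*(-1/64443) = (28*(18/77 - 213/62))*(-1/64443) = (28*(-15285/4774))*(-1/64443) = -30570/341*(-1/64443) = 10190/7325021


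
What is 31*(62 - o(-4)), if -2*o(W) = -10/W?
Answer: 7843/4 ≈ 1960.8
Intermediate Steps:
o(W) = 5/W (o(W) = -(-5)/W = 5/W)
31*(62 - o(-4)) = 31*(62 - 5/(-4)) = 31*(62 - 5*(-1)/4) = 31*(62 - 1*(-5/4)) = 31*(62 + 5/4) = 31*(253/4) = 7843/4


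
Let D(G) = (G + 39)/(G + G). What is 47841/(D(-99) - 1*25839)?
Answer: -1578753/852677 ≈ -1.8515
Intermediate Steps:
D(G) = (39 + G)/(2*G) (D(G) = (39 + G)/((2*G)) = (39 + G)*(1/(2*G)) = (39 + G)/(2*G))
47841/(D(-99) - 1*25839) = 47841/((½)*(39 - 99)/(-99) - 1*25839) = 47841/((½)*(-1/99)*(-60) - 25839) = 47841/(10/33 - 25839) = 47841/(-852677/33) = 47841*(-33/852677) = -1578753/852677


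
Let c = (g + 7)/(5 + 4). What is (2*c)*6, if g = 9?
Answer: 64/3 ≈ 21.333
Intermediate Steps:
c = 16/9 (c = (9 + 7)/(5 + 4) = 16/9 ≈ 1.7778)
(2*c)*6 = (2*(16/9))*6 = (32/9)*6 = 64/3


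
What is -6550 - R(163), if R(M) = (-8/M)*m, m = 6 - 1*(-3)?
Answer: -1067578/163 ≈ -6549.6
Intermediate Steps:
m = 9 (m = 6 + 3 = 9)
R(M) = -72/M (R(M) = -8/M*9 = -72/M)
-6550 - R(163) = -6550 - (-72)/163 = -6550 - 1*(-72/163) = -6550 + 72/163 = -1067578/163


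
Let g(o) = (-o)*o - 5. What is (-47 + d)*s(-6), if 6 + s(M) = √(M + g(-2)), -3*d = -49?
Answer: 184 - 92*I*√15/3 ≈ 184.0 - 118.77*I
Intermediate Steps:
d = 49/3 (d = -⅓*(-49) = 49/3 ≈ 16.333)
g(o) = -5 - o² (g(o) = -o² - 5 = -5 - o²)
s(M) = -6 + √(-9 + M) (s(M) = -6 + √(M + (-5 - 1*(-2)²)) = -6 + √(M + (-5 - 1*4)) = -6 + √(M + (-5 - 4)) = -6 + √(M - 9) = -6 + √(-9 + M))
(-47 + d)*s(-6) = (-47 + 49/3)*(-6 + √(-9 - 6)) = -92*(-6 + √(-15))/3 = -92*(-6 + I*√15)/3 = 184 - 92*I*√15/3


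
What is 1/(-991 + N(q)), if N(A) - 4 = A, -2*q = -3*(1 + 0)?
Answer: -2/1971 ≈ -0.0010147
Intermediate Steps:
q = 3/2 (q = -(-3)*(1 + 0)/2 = -(-3)/2 = -1/2*(-3) = 3/2 ≈ 1.5000)
N(A) = 4 + A
1/(-991 + N(q)) = 1/(-991 + (4 + 3/2)) = 1/(-991 + 11/2) = 1/(-1971/2) = -2/1971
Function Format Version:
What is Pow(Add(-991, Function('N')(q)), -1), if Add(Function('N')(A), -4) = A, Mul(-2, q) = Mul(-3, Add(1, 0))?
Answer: Rational(-2, 1971) ≈ -0.0010147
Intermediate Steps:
q = Rational(3, 2) (q = Mul(Rational(-1, 2), Mul(-3, Add(1, 0))) = Mul(Rational(-1, 2), Mul(-3, 1)) = Mul(Rational(-1, 2), -3) = Rational(3, 2) ≈ 1.5000)
Function('N')(A) = Add(4, A)
Pow(Add(-991, Function('N')(q)), -1) = Pow(Add(-991, Add(4, Rational(3, 2))), -1) = Pow(Add(-991, Rational(11, 2)), -1) = Pow(Rational(-1971, 2), -1) = Rational(-2, 1971)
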